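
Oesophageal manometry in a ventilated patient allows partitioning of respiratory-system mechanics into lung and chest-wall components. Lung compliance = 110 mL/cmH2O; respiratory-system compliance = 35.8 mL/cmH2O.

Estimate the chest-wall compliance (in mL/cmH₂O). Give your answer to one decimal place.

1/Ccw = 1/Crs − 1/CL.
1/Ccw = 1/35.8 − 1/110 = 0.01884.
Ccw = 53.079 mL/cmH2O.

53.1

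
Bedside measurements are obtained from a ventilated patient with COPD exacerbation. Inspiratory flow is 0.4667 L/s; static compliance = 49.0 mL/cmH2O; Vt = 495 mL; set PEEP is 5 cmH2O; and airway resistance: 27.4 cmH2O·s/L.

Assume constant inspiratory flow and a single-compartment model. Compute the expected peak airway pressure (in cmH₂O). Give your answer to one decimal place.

Equation of motion (constant flow): PIP = Vt/C + R·V̇ + PEEP.
PIP = 495/49.0 + 27.4×0.4667 + 5 = 10.102 + 12.788 + 5 = 27.89 cmH2O.

27.9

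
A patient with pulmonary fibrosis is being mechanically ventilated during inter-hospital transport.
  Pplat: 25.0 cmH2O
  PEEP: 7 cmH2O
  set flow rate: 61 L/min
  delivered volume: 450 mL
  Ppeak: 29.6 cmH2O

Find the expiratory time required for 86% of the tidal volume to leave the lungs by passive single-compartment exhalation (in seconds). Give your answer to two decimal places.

0.22

Flow: 61 L/min ÷ 60 = 1.0167 L/s.
R = (PIP − Pplat)/V̇ = (29.6 − 25.0) / 1.0167 = 4.6/1.0167 = 4.524 cmH2O·s/L.
C = Vt/(Pplat − PEEP) = 450.0 / (25.0 − 7) = 450.0/18.0 = 25.0 mL/cmH2O.
τ = R × C = 4.524 × 0.025 L/cmH2O = 0.1131 s.
t = −τ·ln(1 − 0.86) = −0.1131·ln(0.14) = 0.2224 s.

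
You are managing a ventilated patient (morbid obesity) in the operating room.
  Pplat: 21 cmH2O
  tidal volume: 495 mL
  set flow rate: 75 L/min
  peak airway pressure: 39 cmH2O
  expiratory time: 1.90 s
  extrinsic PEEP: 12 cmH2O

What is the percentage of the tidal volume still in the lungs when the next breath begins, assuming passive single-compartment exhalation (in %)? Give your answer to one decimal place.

Flow: 75 L/min ÷ 60 = 1.25 L/s.
R = (PIP − Pplat)/V̇ = (39 − 21) / 1.25 = 18.0/1.25 = 14.4 cmH2O·s/L.
C = Vt/(Pplat − PEEP) = 495.0 / (21 − 12) = 495.0/9.0 = 55.0 mL/cmH2O.
τ = R × C = 14.4 × 0.055 L/cmH2O = 0.792 s.
Fraction remaining at end-expiration = e^(−Te/τ) = e^(−1.90/0.792) = 0.09081 → 9.081%.

9.1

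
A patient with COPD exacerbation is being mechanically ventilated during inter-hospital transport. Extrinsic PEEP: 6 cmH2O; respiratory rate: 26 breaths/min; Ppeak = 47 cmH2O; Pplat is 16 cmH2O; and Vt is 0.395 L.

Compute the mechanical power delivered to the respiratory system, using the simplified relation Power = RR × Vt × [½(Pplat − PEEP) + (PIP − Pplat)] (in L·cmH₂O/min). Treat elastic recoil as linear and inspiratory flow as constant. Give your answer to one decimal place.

Per-breath work = Vt × [½(Pplat−PEEP) + (PIP−Pplat)] = 0.395 × [0.5×10.0 + 31.0] = 0.395 × 36.0 = 14.22 L·cmH2O.
Power = 26 × 14.22 = 369.72 L·cmH2O/min.

369.7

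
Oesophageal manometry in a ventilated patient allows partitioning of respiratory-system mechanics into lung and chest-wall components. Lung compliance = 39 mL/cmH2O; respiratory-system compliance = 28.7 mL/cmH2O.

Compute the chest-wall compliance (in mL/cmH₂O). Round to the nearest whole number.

1/Ccw = 1/Crs − 1/CL.
1/Ccw = 1/28.7 − 1/39 = 0.009202.
Ccw = 108.67 mL/cmH2O.

109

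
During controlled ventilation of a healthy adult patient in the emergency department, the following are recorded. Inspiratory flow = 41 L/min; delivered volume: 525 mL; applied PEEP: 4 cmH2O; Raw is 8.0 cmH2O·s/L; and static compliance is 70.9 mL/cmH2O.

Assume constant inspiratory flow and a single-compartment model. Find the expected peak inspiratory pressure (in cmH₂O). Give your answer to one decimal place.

Flow: 41 L/min ÷ 60 = 0.6833 L/s.
Equation of motion (constant flow): PIP = Vt/C + R·V̇ + PEEP.
PIP = 525/70.9 + 8.0×0.6833 + 4 = 7.405 + 5.466 + 4 = 16.871 cmH2O.

16.9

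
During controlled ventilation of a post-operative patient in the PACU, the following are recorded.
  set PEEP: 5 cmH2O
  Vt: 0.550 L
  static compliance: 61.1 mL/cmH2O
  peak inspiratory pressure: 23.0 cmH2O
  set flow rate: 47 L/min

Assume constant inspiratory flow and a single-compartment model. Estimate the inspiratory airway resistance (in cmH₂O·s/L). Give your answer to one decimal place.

11.5

Flow: 47 L/min ÷ 60 = 0.7833 L/s.
Equation of motion (constant flow): PIP = Vt/C + R·V̇ + PEEP.
R·V̇ = PIP − Vt/C − PEEP = 23.0 − 550/61.1 − 5 = 23.0 − 9.002 − 5 = 8.998 cmH2O.
R = 8.998 / 0.7833 = 11.487 cmH2O·s/L.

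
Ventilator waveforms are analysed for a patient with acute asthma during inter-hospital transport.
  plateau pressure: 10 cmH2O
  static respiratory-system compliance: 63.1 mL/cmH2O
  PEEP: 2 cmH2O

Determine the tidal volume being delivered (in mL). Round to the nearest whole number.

Vt = Cstat × (Pplat − PEEP) = 63.1 × (10 − 2) = 63.1 × 8.0 = 504.8 mL.

505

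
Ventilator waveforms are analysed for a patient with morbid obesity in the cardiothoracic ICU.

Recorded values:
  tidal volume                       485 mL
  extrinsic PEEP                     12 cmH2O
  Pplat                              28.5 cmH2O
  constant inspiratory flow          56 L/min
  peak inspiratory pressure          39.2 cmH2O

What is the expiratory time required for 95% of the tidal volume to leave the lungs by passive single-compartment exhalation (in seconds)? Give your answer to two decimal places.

1.01

Flow: 56 L/min ÷ 60 = 0.9333 L/s.
R = (PIP − Pplat)/V̇ = (39.2 − 28.5) / 0.9333 = 10.7/0.9333 = 11.465 cmH2O·s/L.
C = Vt/(Pplat − PEEP) = 485.0 / (28.5 − 12) = 485.0/16.5 = 29.394 mL/cmH2O.
τ = R × C = 11.465 × 0.02939 L/cmH2O = 0.337 s.
t = −τ·ln(1 − 0.95) = −0.337·ln(0.05) = 1.01 s.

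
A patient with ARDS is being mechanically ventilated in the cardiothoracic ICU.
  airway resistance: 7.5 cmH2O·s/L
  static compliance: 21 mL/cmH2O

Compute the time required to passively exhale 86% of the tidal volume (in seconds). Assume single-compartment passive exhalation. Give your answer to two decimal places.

τ = R × C = 7.5 × 21 mL/cmH2O = 7.5 × 0.021 L/cmH2O = 0.1575 s.
Exhaled fraction f = 1 − e^(−t/τ) → t = −τ·ln(1 − f) = −0.1575·ln(0.14) = 0.3097 s.

0.31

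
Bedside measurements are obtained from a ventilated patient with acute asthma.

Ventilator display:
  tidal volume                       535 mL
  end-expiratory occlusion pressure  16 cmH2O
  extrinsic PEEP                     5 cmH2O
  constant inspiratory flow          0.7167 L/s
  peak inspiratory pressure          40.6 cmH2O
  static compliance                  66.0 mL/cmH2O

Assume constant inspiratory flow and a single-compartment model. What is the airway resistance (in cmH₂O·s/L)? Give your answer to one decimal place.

23.0

Total PEEP = 16 cmH2O (set 5 + intrinsic 11); this is the baseline alveolar pressure.
Equation of motion (constant flow): PIP = Vt/C + R·V̇ + PEEP.
R·V̇ = PIP − Vt/C − PEEP = 40.6 − 535/66.0 − 16 = 40.6 − 8.106 − 16 = 16.494 cmH2O.
R = 16.494 / 0.7167 = 23.014 cmH2O·s/L.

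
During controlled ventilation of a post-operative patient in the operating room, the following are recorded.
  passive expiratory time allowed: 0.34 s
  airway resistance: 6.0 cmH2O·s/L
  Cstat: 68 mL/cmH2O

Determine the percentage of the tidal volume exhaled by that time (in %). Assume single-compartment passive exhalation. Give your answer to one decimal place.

56.5

τ = R × C = 6.0 × 68 mL/cmH2O = 6.0 × 0.068 L/cmH2O = 0.408 s.
Passive exhalation: V(t)/V₀ = e^(−t/τ) = e^(−0.34/0.408) = 0.4346.
Fraction exhaled = 1 − 0.4346 = 0.5654 → 56.54%.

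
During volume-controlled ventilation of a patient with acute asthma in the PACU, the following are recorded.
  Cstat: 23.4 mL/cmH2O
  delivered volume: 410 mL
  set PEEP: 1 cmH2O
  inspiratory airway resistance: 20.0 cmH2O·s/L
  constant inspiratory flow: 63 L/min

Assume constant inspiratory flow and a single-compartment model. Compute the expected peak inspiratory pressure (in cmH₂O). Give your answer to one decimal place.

39.5

Flow: 63 L/min ÷ 60 = 1.05 L/s.
Equation of motion (constant flow): PIP = Vt/C + R·V̇ + PEEP.
PIP = 410/23.4 + 20.0×1.05 + 1 = 17.521 + 21.0 + 1 = 39.521 cmH2O.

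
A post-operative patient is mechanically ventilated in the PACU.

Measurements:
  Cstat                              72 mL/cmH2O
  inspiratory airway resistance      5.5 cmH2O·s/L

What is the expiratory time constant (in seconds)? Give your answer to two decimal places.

0.40

τ = R × C = 5.5 × 72 mL/cmH2O = 5.5 × 0.072 L/cmH2O = 0.396 s.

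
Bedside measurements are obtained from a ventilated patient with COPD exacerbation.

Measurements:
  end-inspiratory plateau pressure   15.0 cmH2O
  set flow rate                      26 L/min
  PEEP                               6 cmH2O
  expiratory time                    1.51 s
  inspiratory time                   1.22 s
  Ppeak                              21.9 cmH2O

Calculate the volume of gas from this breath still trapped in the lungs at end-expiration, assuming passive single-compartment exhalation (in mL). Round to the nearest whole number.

105

Flow: 26 L/min ÷ 60 = 0.4333 L/s.
Vt = flow × Ti = 0.4333 L/s × 1.22 s × 1000 mL/L = 528.63 mL.
R = (PIP − Pplat)/V̇ = (21.9 − 15.0) / 0.4333 = 6.9/0.4333 = 15.924 cmH2O·s/L.
C = Vt/(Pplat − PEEP) = 528.63 / (15.0 − 6) = 528.63/9.0 = 58.737 mL/cmH2O.
τ = R × C = 15.924 × 0.05874 L/cmH2O = 0.9354 s.
Fraction remaining = e^(−Te/τ) = e^(−1.51/0.9354) = 0.199.
Trapped volume = 528.63 × 0.199 = 105.2 mL.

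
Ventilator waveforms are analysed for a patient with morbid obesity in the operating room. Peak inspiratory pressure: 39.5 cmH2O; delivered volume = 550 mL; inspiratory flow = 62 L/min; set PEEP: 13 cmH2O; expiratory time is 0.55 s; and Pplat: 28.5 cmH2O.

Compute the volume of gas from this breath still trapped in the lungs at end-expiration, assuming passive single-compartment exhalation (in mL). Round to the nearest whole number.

Flow: 62 L/min ÷ 60 = 1.0333 L/s.
R = (PIP − Pplat)/V̇ = (39.5 − 28.5) / 1.0333 = 11.0/1.0333 = 10.646 cmH2O·s/L.
C = Vt/(Pplat − PEEP) = 550.0 / (28.5 − 13) = 550.0/15.5 = 35.484 mL/cmH2O.
τ = R × C = 10.646 × 0.03548 L/cmH2O = 0.3777 s.
Fraction remaining = e^(−Te/τ) = e^(−0.55/0.3777) = 0.2331.
Trapped volume = 550.0 × 0.2331 = 128.21 mL.

128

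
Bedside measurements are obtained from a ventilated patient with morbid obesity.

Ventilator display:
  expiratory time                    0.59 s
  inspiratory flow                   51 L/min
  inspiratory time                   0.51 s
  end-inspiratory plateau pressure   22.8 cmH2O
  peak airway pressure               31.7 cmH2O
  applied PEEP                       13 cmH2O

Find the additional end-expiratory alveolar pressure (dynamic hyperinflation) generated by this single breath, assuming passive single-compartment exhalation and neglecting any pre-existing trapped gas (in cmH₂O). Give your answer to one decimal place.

2.7

Flow: 51 L/min ÷ 60 = 0.85 L/s.
Vt = flow × Ti = 0.85 L/s × 0.51 s × 1000 mL/L = 433.5 mL.
R = (PIP − Pplat)/V̇ = (31.7 − 22.8) / 0.85 = 8.9/0.85 = 10.471 cmH2O·s/L.
C = Vt/(Pplat − PEEP) = 433.5 / (22.8 − 13) = 433.5/9.8 = 44.235 mL/cmH2O.
τ = R × C = 10.471 × 0.04424 L/cmH2O = 0.4632 s.
Fraction remaining = e^(−Te/τ) = e^(−0.59/0.4632) = 0.2798; trapped volume = 433.5 × 0.2798 = 121.29 mL.
Additional alveolar pressure from trapping ≈ V_trapped / C = 121.29 / 44.235 = 2.742 cmH2O.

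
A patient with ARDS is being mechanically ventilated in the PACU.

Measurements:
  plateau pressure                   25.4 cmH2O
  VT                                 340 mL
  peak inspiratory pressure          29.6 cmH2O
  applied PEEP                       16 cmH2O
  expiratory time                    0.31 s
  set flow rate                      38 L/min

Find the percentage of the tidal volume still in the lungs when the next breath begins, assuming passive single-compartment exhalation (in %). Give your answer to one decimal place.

27.5

Flow: 38 L/min ÷ 60 = 0.6333 L/s.
R = (PIP − Pplat)/V̇ = (29.6 − 25.4) / 0.6333 = 4.2/0.6333 = 6.632 cmH2O·s/L.
C = Vt/(Pplat − PEEP) = 340.0 / (25.4 − 16) = 340.0/9.4 = 36.17 mL/cmH2O.
τ = R × C = 6.632 × 0.03617 L/cmH2O = 0.2399 s.
Fraction remaining at end-expiration = e^(−Te/τ) = e^(−0.31/0.2399) = 0.2747 → 27.47%.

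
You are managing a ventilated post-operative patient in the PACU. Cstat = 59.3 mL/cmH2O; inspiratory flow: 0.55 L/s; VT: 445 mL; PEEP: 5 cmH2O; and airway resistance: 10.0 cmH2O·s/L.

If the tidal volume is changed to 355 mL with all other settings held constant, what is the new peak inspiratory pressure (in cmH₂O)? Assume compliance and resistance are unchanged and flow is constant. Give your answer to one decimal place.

16.5

PIP = Vt/C + R·V̇ + PEEP (constant-flow equation of motion).
Only the elastic term changes: ΔPIP = ΔVt / C = (355 − 445) / 59.3 = -1.518 cmH2O.
Original PIP = 445/59.3 + 10.0×0.55 + 5 = 18.004 cmH2O; new PIP = 18.004 + (-1.518) = 16.486 cmH2O.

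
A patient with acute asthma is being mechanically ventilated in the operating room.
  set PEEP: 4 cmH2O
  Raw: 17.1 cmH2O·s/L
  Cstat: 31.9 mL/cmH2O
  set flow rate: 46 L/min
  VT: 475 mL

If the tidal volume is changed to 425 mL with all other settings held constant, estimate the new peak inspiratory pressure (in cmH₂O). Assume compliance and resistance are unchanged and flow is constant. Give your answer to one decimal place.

30.4

Flow: 46 L/min ÷ 60 = 0.7667 L/s.
PIP = Vt/C + R·V̇ + PEEP (constant-flow equation of motion).
Only the elastic term changes: ΔPIP = ΔVt / C = (425 − 475) / 31.9 = -1.567 cmH2O.
Original PIP = 475/31.9 + 17.1×0.7667 + 4 = 32.001 cmH2O; new PIP = 32.001 + (-1.567) = 30.434 cmH2O.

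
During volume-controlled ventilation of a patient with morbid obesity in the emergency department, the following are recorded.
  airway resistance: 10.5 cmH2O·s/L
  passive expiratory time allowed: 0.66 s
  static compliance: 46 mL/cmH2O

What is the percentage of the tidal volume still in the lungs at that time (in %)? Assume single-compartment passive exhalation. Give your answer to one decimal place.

τ = R × C = 10.5 × 46 mL/cmH2O = 10.5 × 0.046 L/cmH2O = 0.483 s.
Passive exhalation: V(t)/V₀ = e^(−t/τ) = e^(−0.66/0.483) = 0.255.
Fraction remaining = 0.255 → 25.5%.

25.5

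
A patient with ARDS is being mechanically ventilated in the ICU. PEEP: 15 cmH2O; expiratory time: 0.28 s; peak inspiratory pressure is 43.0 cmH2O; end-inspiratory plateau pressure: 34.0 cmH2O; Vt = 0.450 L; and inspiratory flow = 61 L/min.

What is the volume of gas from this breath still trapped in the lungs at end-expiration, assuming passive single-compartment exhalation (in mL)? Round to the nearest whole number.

Flow: 61 L/min ÷ 60 = 1.0167 L/s.
R = (PIP − Pplat)/V̇ = (43.0 − 34.0) / 1.0167 = 9.0/1.0167 = 8.852 cmH2O·s/L.
C = Vt/(Pplat − PEEP) = 450.0 / (34.0 − 15) = 450.0/19.0 = 23.684 mL/cmH2O.
τ = R × C = 8.852 × 0.02368 L/cmH2O = 0.2096 s.
Fraction remaining = e^(−Te/τ) = e^(−0.28/0.2096) = 0.2629.
Trapped volume = 450.0 × 0.2629 = 118.31 mL.

118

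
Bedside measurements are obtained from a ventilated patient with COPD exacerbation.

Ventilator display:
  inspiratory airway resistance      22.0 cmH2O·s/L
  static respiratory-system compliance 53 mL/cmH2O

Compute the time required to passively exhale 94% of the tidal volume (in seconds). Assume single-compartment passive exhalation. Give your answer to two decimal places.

τ = R × C = 22.0 × 53 mL/cmH2O = 22.0 × 0.053 L/cmH2O = 1.166 s.
Exhaled fraction f = 1 − e^(−t/τ) → t = −τ·ln(1 − f) = −1.166·ln(0.06) = 3.28 s.

3.28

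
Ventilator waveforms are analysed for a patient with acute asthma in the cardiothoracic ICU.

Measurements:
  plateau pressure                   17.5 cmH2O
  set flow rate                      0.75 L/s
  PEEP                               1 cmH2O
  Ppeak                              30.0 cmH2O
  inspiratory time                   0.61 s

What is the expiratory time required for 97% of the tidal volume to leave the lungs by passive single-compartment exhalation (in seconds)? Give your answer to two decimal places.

1.62

Vt = flow × Ti = 0.75 L/s × 0.61 s × 1000 mL/L = 457.5 mL.
R = (PIP − Pplat)/V̇ = (30.0 − 17.5) / 0.75 = 12.5/0.75 = 16.667 cmH2O·s/L.
C = Vt/(Pplat − PEEP) = 457.5 / (17.5 − 1) = 457.5/16.5 = 27.727 mL/cmH2O.
τ = R × C = 16.667 × 0.02773 L/cmH2O = 0.4622 s.
t = −τ·ln(1 − 0.97) = −0.4622·ln(0.03) = 1.621 s.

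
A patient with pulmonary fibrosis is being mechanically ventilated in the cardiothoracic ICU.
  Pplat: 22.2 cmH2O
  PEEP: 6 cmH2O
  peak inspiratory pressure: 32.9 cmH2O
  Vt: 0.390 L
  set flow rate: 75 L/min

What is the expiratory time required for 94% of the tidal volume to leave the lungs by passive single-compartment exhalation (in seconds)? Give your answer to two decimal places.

0.58

Flow: 75 L/min ÷ 60 = 1.25 L/s.
R = (PIP − Pplat)/V̇ = (32.9 − 22.2) / 1.25 = 10.7/1.25 = 8.56 cmH2O·s/L.
C = Vt/(Pplat − PEEP) = 390.0 / (22.2 − 6) = 390.0/16.2 = 24.074 mL/cmH2O.
τ = R × C = 8.56 × 0.02407 L/cmH2O = 0.206 s.
t = −τ·ln(1 − 0.94) = −0.206·ln(0.06) = 0.5796 s.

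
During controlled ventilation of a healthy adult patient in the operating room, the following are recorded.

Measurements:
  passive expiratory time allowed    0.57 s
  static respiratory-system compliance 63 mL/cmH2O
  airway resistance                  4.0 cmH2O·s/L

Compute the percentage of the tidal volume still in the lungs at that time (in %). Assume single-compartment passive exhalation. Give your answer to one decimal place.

10.4

τ = R × C = 4.0 × 63 mL/cmH2O = 4.0 × 0.063 L/cmH2O = 0.252 s.
Passive exhalation: V(t)/V₀ = e^(−t/τ) = e^(−0.57/0.252) = 0.1042.
Fraction remaining = 0.1042 → 10.42%.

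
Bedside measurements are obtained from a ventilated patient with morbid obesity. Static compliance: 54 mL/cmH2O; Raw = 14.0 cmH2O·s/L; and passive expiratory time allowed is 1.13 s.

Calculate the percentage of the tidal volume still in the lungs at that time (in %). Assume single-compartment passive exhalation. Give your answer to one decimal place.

22.4

τ = R × C = 14.0 × 54 mL/cmH2O = 14.0 × 0.054 L/cmH2O = 0.756 s.
Passive exhalation: V(t)/V₀ = e^(−t/τ) = e^(−1.13/0.756) = 0.2243.
Fraction remaining = 0.2243 → 22.43%.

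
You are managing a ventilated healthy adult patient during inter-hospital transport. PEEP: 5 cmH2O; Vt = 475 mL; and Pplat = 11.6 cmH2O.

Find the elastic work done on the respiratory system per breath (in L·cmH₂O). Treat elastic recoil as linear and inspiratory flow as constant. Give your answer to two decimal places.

Elastic work ≈ ½ × (Pplat − PEEP) × Vt = 0.5 × (11.6 − 5) × 0.475 L = 0.5 × 6.6 × 0.475 = 1.568 L·cmH2O.

1.57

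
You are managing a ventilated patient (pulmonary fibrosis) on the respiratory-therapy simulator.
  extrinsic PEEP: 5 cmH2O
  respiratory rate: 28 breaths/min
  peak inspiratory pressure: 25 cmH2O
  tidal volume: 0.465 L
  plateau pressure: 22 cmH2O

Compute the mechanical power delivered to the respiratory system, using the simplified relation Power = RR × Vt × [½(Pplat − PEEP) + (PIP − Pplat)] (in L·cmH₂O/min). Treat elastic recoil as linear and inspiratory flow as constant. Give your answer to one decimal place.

Per-breath work = Vt × [½(Pplat−PEEP) + (PIP−Pplat)] = 0.465 × [0.5×17.0 + 3.0] = 0.465 × 11.5 = 5.348 L·cmH2O.
Power = 28 × 5.348 = 149.74 L·cmH2O/min.

149.7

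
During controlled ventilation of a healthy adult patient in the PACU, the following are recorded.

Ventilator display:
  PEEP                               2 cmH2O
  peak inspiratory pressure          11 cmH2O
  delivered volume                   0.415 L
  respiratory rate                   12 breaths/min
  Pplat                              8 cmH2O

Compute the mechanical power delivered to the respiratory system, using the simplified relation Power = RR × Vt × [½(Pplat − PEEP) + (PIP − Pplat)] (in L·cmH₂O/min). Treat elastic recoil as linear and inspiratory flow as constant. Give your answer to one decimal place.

29.9

Per-breath work = Vt × [½(Pplat−PEEP) + (PIP−Pplat)] = 0.415 × [0.5×6.0 + 3.0] = 0.415 × 6.0 = 2.49 L·cmH2O.
Power = 12 × 2.49 = 29.88 L·cmH2O/min.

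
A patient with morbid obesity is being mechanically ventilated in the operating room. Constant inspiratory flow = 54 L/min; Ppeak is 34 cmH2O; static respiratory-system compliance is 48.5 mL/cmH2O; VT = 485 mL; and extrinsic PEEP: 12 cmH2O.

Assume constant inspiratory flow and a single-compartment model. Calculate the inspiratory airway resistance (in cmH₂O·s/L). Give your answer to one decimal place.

13.3

Flow: 54 L/min ÷ 60 = 0.9 L/s.
Equation of motion (constant flow): PIP = Vt/C + R·V̇ + PEEP.
R·V̇ = PIP − Vt/C − PEEP = 34 − 485/48.5 − 12 = 34 − 10.0 − 12 = 12.0 cmH2O.
R = 12.0 / 0.9 = 13.333 cmH2O·s/L.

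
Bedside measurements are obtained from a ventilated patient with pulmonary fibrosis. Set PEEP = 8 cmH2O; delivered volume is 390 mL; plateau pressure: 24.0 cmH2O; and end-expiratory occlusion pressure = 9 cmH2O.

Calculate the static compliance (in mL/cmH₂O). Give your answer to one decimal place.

26.0

End-expiratory occlusion gives total PEEP = 9 cmH2O (intrinsic PEEP = 9 − 8 = 1). Use total PEEP for the elastic gradient.
Cstat = Vt / (Pplat − PEEPtotal) = 390 / (24.0 − 9) = 390 / 15.0 = 26.0 mL/cmH2O.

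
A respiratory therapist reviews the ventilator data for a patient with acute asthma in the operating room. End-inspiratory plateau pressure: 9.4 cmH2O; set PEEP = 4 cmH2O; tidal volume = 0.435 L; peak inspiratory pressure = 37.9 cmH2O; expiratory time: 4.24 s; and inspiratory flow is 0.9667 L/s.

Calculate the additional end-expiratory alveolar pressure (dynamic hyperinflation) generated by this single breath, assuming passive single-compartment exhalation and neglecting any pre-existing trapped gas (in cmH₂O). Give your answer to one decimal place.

R = (PIP − Pplat)/V̇ = (37.9 − 9.4) / 0.9667 = 28.5/0.9667 = 29.482 cmH2O·s/L.
C = Vt/(Pplat − PEEP) = 435.0 / (9.4 − 4) = 435.0/5.4 = 80.556 mL/cmH2O.
τ = R × C = 29.482 × 0.08056 L/cmH2O = 2.375 s.
Fraction remaining = e^(−Te/τ) = e^(−4.24/2.375) = 0.1678; trapped volume = 435.0 × 0.1678 = 72.993 mL.
Additional alveolar pressure from trapping ≈ V_trapped / C = 72.993 / 80.556 = 0.9061 cmH2O.

0.9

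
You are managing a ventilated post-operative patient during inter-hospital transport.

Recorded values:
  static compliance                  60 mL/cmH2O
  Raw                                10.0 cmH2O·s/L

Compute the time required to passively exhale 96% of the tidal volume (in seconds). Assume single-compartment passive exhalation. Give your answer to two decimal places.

1.93

τ = R × C = 10.0 × 60 mL/cmH2O = 10.0 × 0.060 L/cmH2O = 0.6 s.
Exhaled fraction f = 1 − e^(−t/τ) → t = −τ·ln(1 − f) = −0.6·ln(0.04) = 1.931 s.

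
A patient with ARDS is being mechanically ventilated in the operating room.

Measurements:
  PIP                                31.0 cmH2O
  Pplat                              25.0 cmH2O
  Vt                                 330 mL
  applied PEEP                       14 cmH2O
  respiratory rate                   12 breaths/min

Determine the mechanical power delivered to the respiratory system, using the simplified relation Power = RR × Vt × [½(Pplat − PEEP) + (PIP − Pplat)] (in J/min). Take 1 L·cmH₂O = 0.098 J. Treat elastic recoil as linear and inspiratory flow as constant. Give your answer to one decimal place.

4.5

Per-breath work = Vt × [½(Pplat−PEEP) + (PIP−Pplat)] = 0.330 × [0.5×11.0 + 6.0] = 0.330 × 11.5 = 3.795 L·cmH2O.
Power = 12 × 3.795 = 45.54 L·cmH2O/min.
× 0.098 J/(L·cmH2O) → 4.463 J/min.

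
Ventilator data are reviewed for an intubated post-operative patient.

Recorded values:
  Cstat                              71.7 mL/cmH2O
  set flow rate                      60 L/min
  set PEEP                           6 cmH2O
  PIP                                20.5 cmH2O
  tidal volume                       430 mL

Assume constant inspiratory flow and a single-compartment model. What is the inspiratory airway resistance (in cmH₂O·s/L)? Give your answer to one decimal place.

Flow: 60 L/min ÷ 60 = 1 L/s.
Equation of motion (constant flow): PIP = Vt/C + R·V̇ + PEEP.
R·V̇ = PIP − Vt/C − PEEP = 20.5 − 430/71.7 − 6 = 20.5 − 5.997 − 6 = 8.503 cmH2O.
R = 8.503 / 1 = 8.503 cmH2O·s/L.

8.5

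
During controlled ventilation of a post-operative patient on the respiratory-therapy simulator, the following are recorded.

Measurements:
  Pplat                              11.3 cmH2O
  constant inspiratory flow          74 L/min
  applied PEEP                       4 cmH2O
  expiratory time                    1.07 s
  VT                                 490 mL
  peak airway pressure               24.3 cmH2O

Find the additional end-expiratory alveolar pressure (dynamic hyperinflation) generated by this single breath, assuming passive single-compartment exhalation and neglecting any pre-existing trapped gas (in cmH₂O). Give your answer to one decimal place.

Flow: 74 L/min ÷ 60 = 1.2333 L/s.
R = (PIP − Pplat)/V̇ = (24.3 − 11.3) / 1.2333 = 13.0/1.2333 = 10.541 cmH2O·s/L.
C = Vt/(Pplat − PEEP) = 490.0 / (11.3 − 4) = 490.0/7.3 = 67.123 mL/cmH2O.
τ = R × C = 10.541 × 0.06712 L/cmH2O = 0.7075 s.
Fraction remaining = e^(−Te/τ) = e^(−1.07/0.7075) = 0.2204; trapped volume = 490.0 × 0.2204 = 108.0 mL.
Additional alveolar pressure from trapping ≈ V_trapped / C = 108.0 / 67.123 = 1.609 cmH2O.

1.6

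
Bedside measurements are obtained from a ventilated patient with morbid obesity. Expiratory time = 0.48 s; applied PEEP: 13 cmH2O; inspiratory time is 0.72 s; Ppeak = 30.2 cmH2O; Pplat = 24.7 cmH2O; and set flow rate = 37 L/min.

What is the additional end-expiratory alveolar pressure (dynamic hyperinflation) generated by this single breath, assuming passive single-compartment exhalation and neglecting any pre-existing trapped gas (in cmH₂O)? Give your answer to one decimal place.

2.8

Flow: 37 L/min ÷ 60 = 0.6167 L/s.
Vt = flow × Ti = 0.6167 L/s × 0.72 s × 1000 mL/L = 444.02 mL.
R = (PIP − Pplat)/V̇ = (30.2 − 24.7) / 0.6167 = 5.5/0.6167 = 8.918 cmH2O·s/L.
C = Vt/(Pplat − PEEP) = 444.02 / (24.7 − 13) = 444.02/11.7 = 37.95 mL/cmH2O.
τ = R × C = 8.918 × 0.03795 L/cmH2O = 0.3384 s.
Fraction remaining = e^(−Te/τ) = e^(−0.48/0.3384) = 0.2421; trapped volume = 444.02 × 0.2421 = 107.5 mL.
Additional alveolar pressure from trapping ≈ V_trapped / C = 107.5 / 37.95 = 2.833 cmH2O.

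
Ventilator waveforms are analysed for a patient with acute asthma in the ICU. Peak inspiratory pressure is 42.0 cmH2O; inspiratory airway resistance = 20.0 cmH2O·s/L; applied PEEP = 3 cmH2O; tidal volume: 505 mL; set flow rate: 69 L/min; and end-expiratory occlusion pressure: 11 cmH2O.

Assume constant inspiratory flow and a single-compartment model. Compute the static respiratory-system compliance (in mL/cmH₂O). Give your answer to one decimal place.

63.1

Flow: 69 L/min ÷ 60 = 1.15 L/s.
Total PEEP = 11 cmH2O (set 3 + intrinsic 8); this is the baseline alveolar pressure.
Equation of motion (constant flow): PIP = Vt/C + R·V̇ + PEEP.
Vt/C = PIP − R·V̇ − PEEP = 42.0 − 20.0×1.15 − 11 = 42.0 − 23.0 − 11 = 8.0 cmH2O.
C = Vt / 8.0 = 505 / 8.0 = 63.125 mL/cmH2O.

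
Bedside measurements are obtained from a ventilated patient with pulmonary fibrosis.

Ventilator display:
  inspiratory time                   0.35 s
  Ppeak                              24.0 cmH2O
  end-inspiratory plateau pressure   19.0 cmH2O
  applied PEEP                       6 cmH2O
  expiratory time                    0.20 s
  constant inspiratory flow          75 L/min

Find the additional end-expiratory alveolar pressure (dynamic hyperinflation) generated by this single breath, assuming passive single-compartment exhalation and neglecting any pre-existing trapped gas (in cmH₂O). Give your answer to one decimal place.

Flow: 75 L/min ÷ 60 = 1.25 L/s.
Vt = flow × Ti = 1.25 L/s × 0.35 s × 1000 mL/L = 437.5 mL.
R = (PIP − Pplat)/V̇ = (24.0 − 19.0) / 1.25 = 5.0/1.25 = 4.0 cmH2O·s/L.
C = Vt/(Pplat − PEEP) = 437.5 / (19.0 − 6) = 437.5/13.0 = 33.654 mL/cmH2O.
τ = R × C = 4.0 × 0.03365 L/cmH2O = 0.1346 s.
Fraction remaining = e^(−Te/τ) = e^(−0.20/0.1346) = 0.2263; trapped volume = 437.5 × 0.2263 = 99.006 mL.
Additional alveolar pressure from trapping ≈ V_trapped / C = 99.006 / 33.654 = 2.942 cmH2O.

2.9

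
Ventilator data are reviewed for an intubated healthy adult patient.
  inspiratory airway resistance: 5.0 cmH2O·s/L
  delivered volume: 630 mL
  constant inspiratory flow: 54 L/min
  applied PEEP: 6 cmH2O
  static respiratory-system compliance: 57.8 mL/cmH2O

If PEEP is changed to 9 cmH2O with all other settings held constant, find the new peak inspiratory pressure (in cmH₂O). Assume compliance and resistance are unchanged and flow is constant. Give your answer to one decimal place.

Flow: 54 L/min ÷ 60 = 0.9 L/s.
PIP = Vt/C + R·V̇ + PEEP (constant-flow equation of motion).
Only the baseline term changes: ΔPIP = ΔPEEP = 9 − 6 = 3.0 cmH2O.
Original PIP = 630/57.8 + 5.0×0.9 + 6 = 21.4 cmH2O; new PIP = 21.4 + (3.0) = 24.4 cmH2O.

24.4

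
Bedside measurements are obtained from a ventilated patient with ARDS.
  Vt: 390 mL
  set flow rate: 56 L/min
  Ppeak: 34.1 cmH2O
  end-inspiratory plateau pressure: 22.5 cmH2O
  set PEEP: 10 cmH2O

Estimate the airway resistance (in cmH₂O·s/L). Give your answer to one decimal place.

Flow: 56 L/min ÷ 60 = 0.9333 L/s.
Raw = (PIP − Pplat) / flow = (34.1 − 22.5) / 0.9333 = 11.6 / 0.9333 = 12.429 cmH2O·s/L.

12.4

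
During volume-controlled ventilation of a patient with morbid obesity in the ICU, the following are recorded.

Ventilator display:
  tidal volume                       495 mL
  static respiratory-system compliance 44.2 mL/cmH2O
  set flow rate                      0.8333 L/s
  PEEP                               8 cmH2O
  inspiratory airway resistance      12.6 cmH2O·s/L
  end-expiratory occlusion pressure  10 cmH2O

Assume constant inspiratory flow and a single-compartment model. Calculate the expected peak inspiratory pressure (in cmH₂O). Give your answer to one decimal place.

Total PEEP = 10 cmH2O (set 8 + intrinsic 2); this is the baseline alveolar pressure.
Equation of motion (constant flow): PIP = Vt/C + R·V̇ + PEEP.
PIP = 495/44.2 + 12.6×0.8333 + 10 = 11.199 + 10.5 + 10 = 31.699 cmH2O.

31.7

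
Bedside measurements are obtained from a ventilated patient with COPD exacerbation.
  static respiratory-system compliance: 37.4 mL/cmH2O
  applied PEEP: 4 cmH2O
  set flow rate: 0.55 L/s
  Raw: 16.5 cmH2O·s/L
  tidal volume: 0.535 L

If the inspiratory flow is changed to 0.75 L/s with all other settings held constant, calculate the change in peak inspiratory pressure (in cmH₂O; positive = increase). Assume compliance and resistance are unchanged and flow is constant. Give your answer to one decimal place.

3.3

PIP = Vt/C + R·V̇ + PEEP (constant-flow equation of motion).
Only the resistive term changes: ΔPIP = R × ΔV̇ = 16.5 × (0.75 − 0.55) = 16.5 × 0.2 = 3.3 cmH2O.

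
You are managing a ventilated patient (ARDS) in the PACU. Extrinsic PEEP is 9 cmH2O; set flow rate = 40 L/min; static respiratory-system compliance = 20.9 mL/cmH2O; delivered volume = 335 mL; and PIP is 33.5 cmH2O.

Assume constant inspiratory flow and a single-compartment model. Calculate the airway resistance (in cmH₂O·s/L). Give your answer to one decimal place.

Flow: 40 L/min ÷ 60 = 0.6667 L/s.
Equation of motion (constant flow): PIP = Vt/C + R·V̇ + PEEP.
R·V̇ = PIP − Vt/C − PEEP = 33.5 − 335/20.9 − 9 = 33.5 − 16.029 − 9 = 8.471 cmH2O.
R = 8.471 / 0.6667 = 12.706 cmH2O·s/L.

12.7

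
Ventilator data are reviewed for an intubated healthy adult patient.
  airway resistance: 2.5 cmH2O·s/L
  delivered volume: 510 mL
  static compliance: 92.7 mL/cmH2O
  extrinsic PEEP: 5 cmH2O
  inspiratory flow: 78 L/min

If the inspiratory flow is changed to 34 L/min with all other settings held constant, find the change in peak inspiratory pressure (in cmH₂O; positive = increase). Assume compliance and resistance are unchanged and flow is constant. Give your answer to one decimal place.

-1.8

Flow: 78 L/min ÷ 60 = 1.3 L/s.
New flow: 34 L/min ÷ 60 = 0.5667 L/s.
PIP = Vt/C + R·V̇ + PEEP (constant-flow equation of motion).
Only the resistive term changes: ΔPIP = R × ΔV̇ = 2.5 × (0.5667 − 1.3) = 2.5 × -0.7333 = -1.833 cmH2O.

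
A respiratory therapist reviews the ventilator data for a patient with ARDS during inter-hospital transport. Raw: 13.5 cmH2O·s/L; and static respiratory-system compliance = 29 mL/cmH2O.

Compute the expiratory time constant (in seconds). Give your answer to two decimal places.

τ = R × C = 13.5 × 29 mL/cmH2O = 13.5 × 0.029 L/cmH2O = 0.3915 s.

0.39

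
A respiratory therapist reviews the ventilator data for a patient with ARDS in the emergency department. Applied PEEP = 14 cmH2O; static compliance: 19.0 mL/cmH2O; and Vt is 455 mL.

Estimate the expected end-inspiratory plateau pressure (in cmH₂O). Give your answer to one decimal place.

37.9

Pplat = PEEP + Vt / Cstat = 14 + 455 / 19.0 = 14 + 23.947 = 37.947 cmH2O.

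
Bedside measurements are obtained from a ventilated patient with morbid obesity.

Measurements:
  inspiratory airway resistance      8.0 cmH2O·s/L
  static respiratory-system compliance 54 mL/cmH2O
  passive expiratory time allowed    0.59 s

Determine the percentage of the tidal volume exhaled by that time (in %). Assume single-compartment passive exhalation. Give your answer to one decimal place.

74.5

τ = R × C = 8.0 × 54 mL/cmH2O = 8.0 × 0.054 L/cmH2O = 0.432 s.
Passive exhalation: V(t)/V₀ = e^(−t/τ) = e^(−0.59/0.432) = 0.2552.
Fraction exhaled = 1 − 0.2552 = 0.7448 → 74.48%.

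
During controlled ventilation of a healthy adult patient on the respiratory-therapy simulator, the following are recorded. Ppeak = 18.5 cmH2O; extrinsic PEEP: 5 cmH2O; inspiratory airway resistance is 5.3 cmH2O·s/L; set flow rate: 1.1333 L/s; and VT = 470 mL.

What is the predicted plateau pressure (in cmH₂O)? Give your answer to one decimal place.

12.5

Pplat = PIP − Raw × flow = 18.5 − 5.3 × 1.1333 = 18.5 − 6.006 = 12.494 cmH2O.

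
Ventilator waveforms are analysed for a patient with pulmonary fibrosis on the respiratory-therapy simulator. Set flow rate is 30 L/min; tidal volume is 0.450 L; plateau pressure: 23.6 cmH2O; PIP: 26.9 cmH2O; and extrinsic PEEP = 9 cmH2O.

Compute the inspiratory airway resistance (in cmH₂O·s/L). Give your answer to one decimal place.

Flow: 30 L/min ÷ 60 = 0.5 L/s.
Raw = (PIP − Pplat) / flow = (26.9 − 23.6) / 0.5 = 3.3 / 0.5 = 6.6 cmH2O·s/L.

6.6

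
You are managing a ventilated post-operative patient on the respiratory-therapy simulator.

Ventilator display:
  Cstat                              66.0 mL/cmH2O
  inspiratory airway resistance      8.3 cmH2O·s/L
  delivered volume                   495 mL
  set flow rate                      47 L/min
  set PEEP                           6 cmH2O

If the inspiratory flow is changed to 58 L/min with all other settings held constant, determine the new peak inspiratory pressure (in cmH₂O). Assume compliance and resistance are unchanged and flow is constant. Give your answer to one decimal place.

Flow: 47 L/min ÷ 60 = 0.7833 L/s.
New flow: 58 L/min ÷ 60 = 0.9667 L/s.
PIP = Vt/C + R·V̇ + PEEP (constant-flow equation of motion).
Only the resistive term changes: ΔPIP = R × ΔV̇ = 8.3 × (0.9667 − 0.7833) = 8.3 × 0.1834 = 1.522 cmH2O.
Original PIP = 495/66.0 + 8.3×0.7833 + 6 = 20.001 cmH2O; new PIP = 20.001 + (1.522) = 21.523 cmH2O.

21.5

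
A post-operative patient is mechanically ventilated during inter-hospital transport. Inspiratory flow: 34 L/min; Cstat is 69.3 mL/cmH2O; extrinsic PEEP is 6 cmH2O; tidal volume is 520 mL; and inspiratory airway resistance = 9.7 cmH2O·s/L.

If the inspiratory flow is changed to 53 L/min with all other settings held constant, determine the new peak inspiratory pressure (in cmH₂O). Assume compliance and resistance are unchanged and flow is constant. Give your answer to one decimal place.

Flow: 34 L/min ÷ 60 = 0.5667 L/s.
New flow: 53 L/min ÷ 60 = 0.8833 L/s.
PIP = Vt/C + R·V̇ + PEEP (constant-flow equation of motion).
Only the resistive term changes: ΔPIP = R × ΔV̇ = 9.7 × (0.8833 − 0.5667) = 9.7 × 0.3166 = 3.071 cmH2O.
Original PIP = 520/69.3 + 9.7×0.5667 + 6 = 19.001 cmH2O; new PIP = 19.001 + (3.071) = 22.072 cmH2O.

22.1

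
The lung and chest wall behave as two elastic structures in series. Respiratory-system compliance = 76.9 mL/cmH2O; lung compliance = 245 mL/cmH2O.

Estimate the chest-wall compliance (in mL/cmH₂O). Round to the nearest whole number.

1/Ccw = 1/Crs − 1/CL.
1/Ccw = 1/76.9 − 1/245 = 0.008922.
Ccw = 112.08 mL/cmH2O.

112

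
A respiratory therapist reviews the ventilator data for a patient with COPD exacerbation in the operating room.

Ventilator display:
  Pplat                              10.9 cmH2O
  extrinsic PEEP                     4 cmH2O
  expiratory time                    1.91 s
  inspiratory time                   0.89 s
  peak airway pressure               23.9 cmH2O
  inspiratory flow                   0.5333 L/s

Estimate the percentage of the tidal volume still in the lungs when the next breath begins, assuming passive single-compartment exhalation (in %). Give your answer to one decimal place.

32.0

Vt = flow × Ti = 0.5333 L/s × 0.89 s × 1000 mL/L = 474.64 mL.
R = (PIP − Pplat)/V̇ = (23.9 − 10.9) / 0.5333 = 13.0/0.5333 = 24.377 cmH2O·s/L.
C = Vt/(Pplat − PEEP) = 474.64 / (10.9 − 4) = 474.64/6.9 = 68.788 mL/cmH2O.
τ = R × C = 24.377 × 0.06879 L/cmH2O = 1.677 s.
Fraction remaining at end-expiration = e^(−Te/τ) = e^(−1.91/1.677) = 0.3202 → 32.02%.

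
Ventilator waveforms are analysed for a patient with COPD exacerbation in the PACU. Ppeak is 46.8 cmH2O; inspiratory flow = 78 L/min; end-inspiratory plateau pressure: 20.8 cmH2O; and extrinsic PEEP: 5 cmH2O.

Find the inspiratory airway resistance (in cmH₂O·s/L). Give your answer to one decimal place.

20.0

Flow: 78 L/min ÷ 60 = 1.3 L/s.
Raw = (PIP − Pplat) / flow = (46.8 − 20.8) / 1.3 = 26.0 / 1.3 = 20.0 cmH2O·s/L.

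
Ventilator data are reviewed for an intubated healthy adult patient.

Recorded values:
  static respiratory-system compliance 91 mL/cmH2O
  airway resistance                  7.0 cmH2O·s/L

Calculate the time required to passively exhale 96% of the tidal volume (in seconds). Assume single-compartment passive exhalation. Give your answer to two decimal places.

2.05

τ = R × C = 7.0 × 91 mL/cmH2O = 7.0 × 0.091 L/cmH2O = 0.637 s.
Exhaled fraction f = 1 − e^(−t/τ) → t = −τ·ln(1 − f) = −0.637·ln(0.04) = 2.05 s.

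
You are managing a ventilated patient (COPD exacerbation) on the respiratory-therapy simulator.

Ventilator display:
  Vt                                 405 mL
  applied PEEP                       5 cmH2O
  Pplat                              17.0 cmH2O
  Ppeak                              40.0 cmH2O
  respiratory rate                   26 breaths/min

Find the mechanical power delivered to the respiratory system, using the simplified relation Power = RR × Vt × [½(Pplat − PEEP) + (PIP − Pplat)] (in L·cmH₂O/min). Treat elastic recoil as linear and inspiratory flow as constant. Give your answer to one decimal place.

305.4

Per-breath work = Vt × [½(Pplat−PEEP) + (PIP−Pplat)] = 0.405 × [0.5×12.0 + 23.0] = 0.405 × 29.0 = 11.745 L·cmH2O.
Power = 26 × 11.745 = 305.37 L·cmH2O/min.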